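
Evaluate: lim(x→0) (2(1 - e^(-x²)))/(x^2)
This is a 0/0 indeterminate form.

Apply L'Hôpital's rule: differentiate numerator and denominator separately.
  f(x) = 2 - 2·e^(-x^2)   ⇒   f'(x) = 4·x·e^(-x^2)
  g(x) = x^2   ⇒   g'(x) = 2·x
  lim(x→0) f'(x)/g'(x) = lim(x→0) (4·x·e^(-x^2))/(2·x)
  = 2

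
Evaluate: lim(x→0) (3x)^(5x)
This is an exponential indeterminate form.

For exponential indeterminate forms, take the natural log:
  Let L = lim(x→0) (3x)^(5x)
  Then ln(L) = lim(x→0) [exponent × ln(base)]
  Evaluate using L'Hôpital or standard limits, then exponentiate.
  L = 1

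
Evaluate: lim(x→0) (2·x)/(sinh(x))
This is a 0/0 indeterminate form.

Apply L'Hôpital's rule: differentiate numerator and denominator separately.
  f(x) = 2·x   ⇒   f'(x) = 2
  g(x) = sinh(x)   ⇒   g'(x) = cosh(x)
  lim(x→0) f'(x)/g'(x) = lim(x→0) (2)/(cosh(x))
  = 2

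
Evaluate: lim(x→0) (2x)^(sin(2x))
This is an exponential indeterminate form.

For exponential indeterminate forms, take the natural log:
  Let L = lim(x→0) (2x)^(sin(2x))
  Then ln(L) = lim(x→0) [exponent × ln(base)]
  Evaluate using L'Hôpital or standard limits, then exponentiate.
  L = 1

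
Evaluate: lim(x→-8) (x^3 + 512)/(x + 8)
This is a standard limit.

Factor or rationalize the expression:
  lim(x→-8) (x^3 + 512)/(x + 8) = 192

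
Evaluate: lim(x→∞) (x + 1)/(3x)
This is an ∞/∞ indeterminate form.

Apply L'Hôpital's rule: differentiate numerator and denominator separately.
  f(x) = x + 1   ⇒   f'(x) = 1
  g(x) = 3·x   ⇒   g'(x) = 3
  lim(x→∞) f'(x)/g'(x) = lim(x→∞) (1)/(3)
  = 1/3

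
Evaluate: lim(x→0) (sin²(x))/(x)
This is a 0/0 indeterminate form.

Apply L'Hôpital's rule: differentiate numerator and denominator separately.
  f(x) = sin(x)^2   ⇒   f'(x) = 2·sin(x)·cos(x)
  g(x) = x   ⇒   g'(x) = 1
  lim(x→0) f'(x)/g'(x) = lim(x→0) (2·sin(x)·cos(x))/(1)
  = 0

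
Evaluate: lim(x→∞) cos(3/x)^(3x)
This is an exponential indeterminate form.

For exponential indeterminate forms, take the natural log:
  Let L = lim(x→∞) cos(3/x)^(3x)
  Then ln(L) = lim(x→∞) [exponent × ln(base)]
  Evaluate using L'Hôpital or standard limits, then exponentiate.
  L = 1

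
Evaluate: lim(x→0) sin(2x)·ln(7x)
This is a 0·∞ indeterminate form.

Rewrite 0·∞ as a quotient (0/0 or ∞/∞ form), then apply L'Hôpital's rule:
  lim(x→0) sin(2x)·ln(7x) = 0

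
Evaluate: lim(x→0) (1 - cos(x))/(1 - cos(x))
This is a 0/0 indeterminate form.

Apply L'Hôpital's rule: differentiate numerator and denominator separately.
  f(x) = 1 - cos(x)   ⇒   f'(x) = sin(x)
  g(x) = 1 - cos(x)   ⇒   g'(x) = sin(x)
  lim(x→0) f'(x)/g'(x) = lim(x→0) (sin(x))/(sin(x))
  = 1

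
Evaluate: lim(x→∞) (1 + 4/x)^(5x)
This is an exponential indeterminate form.

For exponential indeterminate forms, take the natural log:
  Let L = lim(x→∞) (1 + 4/x)^(5x)
  Then ln(L) = lim(x→∞) [exponent × ln(base)]
  Evaluate using L'Hôpital or standard limits, then exponentiate.
  L = e^(20)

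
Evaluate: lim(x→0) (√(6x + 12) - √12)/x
This is a standard limit.

Factor or rationalize the expression:
  lim(x→0) (√(6x + 12) - √12)/x = sqrt(3)/2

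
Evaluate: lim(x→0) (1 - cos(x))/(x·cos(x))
This is a 0/0 indeterminate form.

Apply L'Hôpital's rule: differentiate numerator and denominator separately.
  f(x) = 1 - cos(x)   ⇒   f'(x) = sin(x)
  g(x) = x·cos(x)   ⇒   g'(x) = -x·sin(x) + cos(x)
  lim(x→0) f'(x)/g'(x) = lim(x→0) (sin(x))/(-x·sin(x) + cos(x))
  = 0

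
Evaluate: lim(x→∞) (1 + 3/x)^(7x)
This is an exponential indeterminate form.

For exponential indeterminate forms, take the natural log:
  Let L = lim(x→∞) (1 + 3/x)^(7x)
  Then ln(L) = lim(x→∞) [exponent × ln(base)]
  Evaluate using L'Hôpital or standard limits, then exponentiate.
  L = e^(21)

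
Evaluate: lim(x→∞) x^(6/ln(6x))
This is an exponential indeterminate form.

For exponential indeterminate forms, take the natural log:
  Let L = lim(x→∞) x^(6/ln(6x))
  Then ln(L) = lim(x→∞) [exponent × ln(base)]
  Evaluate using L'Hôpital or standard limits, then exponentiate.
  L = e^(6)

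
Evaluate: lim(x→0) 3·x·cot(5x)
This is a 0·∞ indeterminate form.

Rewrite 0·∞ as a quotient (0/0 or ∞/∞ form), then apply L'Hôpital's rule:
  lim(x→0) 3·x·cot(5x) = 3/5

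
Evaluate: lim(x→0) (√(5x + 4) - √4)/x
This is a standard limit.

Factor or rationalize the expression:
  lim(x→0) (√(5x + 4) - √4)/x = 5/4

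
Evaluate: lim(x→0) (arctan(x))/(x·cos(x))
This is a 0/0 indeterminate form.

Apply L'Hôpital's rule: differentiate numerator and denominator separately.
  f(x) = atan(x)   ⇒   f'(x) = 1/(x^2 + 1)
  g(x) = x·cos(x)   ⇒   g'(x) = -x·sin(x) + cos(x)
  lim(x→0) f'(x)/g'(x) = lim(x→0) (1/(x^2 + 1))/(-x·sin(x) + cos(x))
  = 1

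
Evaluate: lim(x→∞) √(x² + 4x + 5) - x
This is an ∞-∞ indeterminate form.

Combine fractions or rationalize to convert ∞-∞ to 0/0 form:
  lim(x→∞) √(x² + 4x + 5) - x = 2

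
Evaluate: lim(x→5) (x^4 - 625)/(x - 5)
This is a standard limit.

Factor or rationalize the expression:
  lim(x→5) (x^4 - 625)/(x - 5) = 500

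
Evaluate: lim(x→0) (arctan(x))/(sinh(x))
This is a 0/0 indeterminate form.

Apply L'Hôpital's rule: differentiate numerator and denominator separately.
  f(x) = atan(x)   ⇒   f'(x) = 1/(x^2 + 1)
  g(x) = sinh(x)   ⇒   g'(x) = cosh(x)
  lim(x→0) f'(x)/g'(x) = lim(x→0) (1/(x^2 + 1))/(cosh(x))
  = 1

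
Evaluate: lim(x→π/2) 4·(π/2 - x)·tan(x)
This is a 0·∞ indeterminate form.

Rewrite 0·∞ as a quotient (0/0 or ∞/∞ form), then apply L'Hôpital's rule:
  lim(x→π/2) 4·(π/2 - x)·tan(x) = 4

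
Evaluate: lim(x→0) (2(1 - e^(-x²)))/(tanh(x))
This is a 0/0 indeterminate form.

Apply L'Hôpital's rule: differentiate numerator and denominator separately.
  f(x) = 2 - 2·e^(-x^2)   ⇒   f'(x) = 4·x·e^(-x^2)
  g(x) = tanh(x)   ⇒   g'(x) = 1 - tanh(x)^2
  lim(x→0) f'(x)/g'(x) = lim(x→0) (4·x·e^(-x^2))/(1 - tanh(x)^2)
  = 0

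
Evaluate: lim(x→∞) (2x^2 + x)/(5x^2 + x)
This is an ∞/∞ indeterminate form.

Apply L'Hôpital's rule: differentiate numerator and denominator separately.
  f(x) = 2·x^2 + x   ⇒   f'(x) = 4·x + 1
  g(x) = 5·x^2 + x   ⇒   g'(x) = 10·x + 1
  lim(x→∞) f'(x)/g'(x) = lim(x→∞) (4·x + 1)/(10·x + 1)
  = 2/5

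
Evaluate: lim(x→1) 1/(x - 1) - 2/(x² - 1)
This is an ∞-∞ indeterminate form.

Combine fractions or rationalize to convert ∞-∞ to 0/0 form:
  lim(x→1) 1/(x - 1) - 2/(x² - 1) = 1/2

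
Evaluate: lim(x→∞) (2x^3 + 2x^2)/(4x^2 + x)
This is an ∞/∞ indeterminate form.

Apply L'Hôpital's rule: differentiate numerator and denominator separately.
  f(x) = 2·x^3 + 2·x^2   ⇒   f'(x) = 6·x^2 + 4·x
  g(x) = 4·x^2 + x   ⇒   g'(x) = 8·x + 1
  lim(x→∞) f'(x)/g'(x) = lim(x→∞) (6·x^2 + 4·x)/(8·x + 1)
  = ∞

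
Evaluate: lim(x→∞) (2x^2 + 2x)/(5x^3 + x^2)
This is an ∞/∞ indeterminate form.

Apply L'Hôpital's rule: differentiate numerator and denominator separately.
  f(x) = 2·x^2 + 2·x   ⇒   f'(x) = 4·x + 2
  g(x) = 5·x^3 + x^2   ⇒   g'(x) = 15·x^2 + 2·x
  lim(x→∞) f'(x)/g'(x) = lim(x→∞) (4·x + 2)/(15·x^2 + 2·x)
  = 0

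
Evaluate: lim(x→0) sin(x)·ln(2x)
This is a 0·∞ indeterminate form.

Rewrite 0·∞ as a quotient (0/0 or ∞/∞ form), then apply L'Hôpital's rule:
  lim(x→0) sin(x)·ln(2x) = 0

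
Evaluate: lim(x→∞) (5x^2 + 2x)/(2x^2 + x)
This is an ∞/∞ indeterminate form.

Apply L'Hôpital's rule: differentiate numerator and denominator separately.
  f(x) = 5·x^2 + 2·x   ⇒   f'(x) = 10·x + 2
  g(x) = 2·x^2 + x   ⇒   g'(x) = 4·x + 1
  lim(x→∞) f'(x)/g'(x) = lim(x→∞) (10·x + 2)/(4·x + 1)
  = 5/2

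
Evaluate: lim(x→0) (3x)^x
This is an exponential indeterminate form.

For exponential indeterminate forms, take the natural log:
  Let L = lim(x→0) (3x)^x
  Then ln(L) = lim(x→0) [exponent × ln(base)]
  Evaluate using L'Hôpital or standard limits, then exponentiate.
  L = 1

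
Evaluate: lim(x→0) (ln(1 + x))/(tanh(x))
This is a 0/0 indeterminate form.

Apply L'Hôpital's rule: differentiate numerator and denominator separately.
  f(x) = ln(x + 1)   ⇒   f'(x) = 1/(x + 1)
  g(x) = tanh(x)   ⇒   g'(x) = 1 - tanh(x)^2
  lim(x→0) f'(x)/g'(x) = lim(x→0) (1/(x + 1))/(1 - tanh(x)^2)
  = 1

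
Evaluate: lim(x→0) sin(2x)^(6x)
This is an exponential indeterminate form.

For exponential indeterminate forms, take the natural log:
  Let L = lim(x→0) sin(2x)^(6x)
  Then ln(L) = lim(x→0) [exponent × ln(base)]
  Evaluate using L'Hôpital or standard limits, then exponentiate.
  L = 1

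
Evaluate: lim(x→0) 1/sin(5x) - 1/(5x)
This is an ∞-∞ indeterminate form.

Combine fractions or rationalize to convert ∞-∞ to 0/0 form:
  lim(x→0) 1/sin(5x) - 1/(5x) = 0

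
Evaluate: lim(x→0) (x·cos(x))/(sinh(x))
This is a 0/0 indeterminate form.

Apply L'Hôpital's rule: differentiate numerator and denominator separately.
  f(x) = x·cos(x)   ⇒   f'(x) = -x·sin(x) + cos(x)
  g(x) = sinh(x)   ⇒   g'(x) = cosh(x)
  lim(x→0) f'(x)/g'(x) = lim(x→0) (-x·sin(x) + cos(x))/(cosh(x))
  = 1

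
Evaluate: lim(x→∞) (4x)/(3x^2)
This is an ∞/∞ indeterminate form.

Apply L'Hôpital's rule: differentiate numerator and denominator separately.
  f(x) = 4·x   ⇒   f'(x) = 4
  g(x) = 3·x^2   ⇒   g'(x) = 6·x
  lim(x→∞) f'(x)/g'(x) = lim(x→∞) (4)/(6·x)
  = 0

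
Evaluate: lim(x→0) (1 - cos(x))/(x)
This is a 0/0 indeterminate form.

Apply L'Hôpital's rule: differentiate numerator and denominator separately.
  f(x) = 1 - cos(x)   ⇒   f'(x) = sin(x)
  g(x) = x   ⇒   g'(x) = 1
  lim(x→0) f'(x)/g'(x) = lim(x→0) (sin(x))/(1)
  = 0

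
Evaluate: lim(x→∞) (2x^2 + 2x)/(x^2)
This is an ∞/∞ indeterminate form.

Apply L'Hôpital's rule: differentiate numerator and denominator separately.
  f(x) = 2·x^2 + 2·x   ⇒   f'(x) = 4·x + 2
  g(x) = x^2   ⇒   g'(x) = 2·x
  lim(x→∞) f'(x)/g'(x) = lim(x→∞) (4·x + 2)/(2·x)
  = 2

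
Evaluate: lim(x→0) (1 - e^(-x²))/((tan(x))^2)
This is a 0/0 indeterminate form.

Apply L'Hôpital's rule: differentiate numerator and denominator separately.
  f(x) = 1 - e^(-x^2)   ⇒   f'(x) = 2·x·e^(-x^2)
  g(x) = tan(x)^2   ⇒   g'(x) = (2·tan(x)^2 + 2)·tan(x)
  lim(x→0) f'(x)/g'(x) = lim(x→0) (2·x·e^(-x^2))/((2·tan(x)^2 + 2)·tan(x))
  = 1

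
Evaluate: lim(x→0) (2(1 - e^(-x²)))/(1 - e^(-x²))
This is a 0/0 indeterminate form.

Apply L'Hôpital's rule: differentiate numerator and denominator separately.
  f(x) = 2 - 2·e^(-x^2)   ⇒   f'(x) = 4·x·e^(-x^2)
  g(x) = 1 - e^(-x^2)   ⇒   g'(x) = 2·x·e^(-x^2)
  lim(x→0) f'(x)/g'(x) = lim(x→0) (4·x·e^(-x^2))/(2·x·e^(-x^2))
  = 2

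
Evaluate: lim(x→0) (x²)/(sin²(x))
This is a 0/0 indeterminate form.

Apply L'Hôpital's rule: differentiate numerator and denominator separately.
  f(x) = x^2   ⇒   f'(x) = 2·x
  g(x) = sin(x)^2   ⇒   g'(x) = 2·sin(x)·cos(x)
  lim(x→0) f'(x)/g'(x) = lim(x→0) (2·x)/(2·sin(x)·cos(x))
  = 1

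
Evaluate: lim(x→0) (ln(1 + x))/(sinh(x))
This is a 0/0 indeterminate form.

Apply L'Hôpital's rule: differentiate numerator and denominator separately.
  f(x) = ln(x + 1)   ⇒   f'(x) = 1/(x + 1)
  g(x) = sinh(x)   ⇒   g'(x) = cosh(x)
  lim(x→0) f'(x)/g'(x) = lim(x→0) (1/(x + 1))/(cosh(x))
  = 1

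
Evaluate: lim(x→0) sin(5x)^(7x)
This is an exponential indeterminate form.

For exponential indeterminate forms, take the natural log:
  Let L = lim(x→0) sin(5x)^(7x)
  Then ln(L) = lim(x→0) [exponent × ln(base)]
  Evaluate using L'Hôpital or standard limits, then exponentiate.
  L = 1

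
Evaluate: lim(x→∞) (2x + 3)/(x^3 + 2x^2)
This is an ∞/∞ indeterminate form.

Apply L'Hôpital's rule: differentiate numerator and denominator separately.
  f(x) = 2·x + 3   ⇒   f'(x) = 2
  g(x) = x^3 + 2·x^2   ⇒   g'(x) = 3·x^2 + 4·x
  lim(x→∞) f'(x)/g'(x) = lim(x→∞) (2)/(3·x^2 + 4·x)
  = 0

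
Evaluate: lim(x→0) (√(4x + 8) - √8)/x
This is a standard limit.

Factor or rationalize the expression:
  lim(x→0) (√(4x + 8) - √8)/x = sqrt(2)/2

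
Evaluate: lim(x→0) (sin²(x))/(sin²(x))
This is a 0/0 indeterminate form.

Apply L'Hôpital's rule: differentiate numerator and denominator separately.
  f(x) = sin(x)^2   ⇒   f'(x) = 2·sin(x)·cos(x)
  g(x) = sin(x)^2   ⇒   g'(x) = 2·sin(x)·cos(x)
  lim(x→0) f'(x)/g'(x) = lim(x→0) (2·sin(x)·cos(x))/(2·sin(x)·cos(x))
  = 1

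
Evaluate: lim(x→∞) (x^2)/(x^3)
This is an ∞/∞ indeterminate form.

Apply L'Hôpital's rule: differentiate numerator and denominator separately.
  f(x) = x^2   ⇒   f'(x) = 2·x
  g(x) = x^3   ⇒   g'(x) = 3·x^2
  lim(x→∞) f'(x)/g'(x) = lim(x→∞) (2·x)/(3·x^2)
  = 0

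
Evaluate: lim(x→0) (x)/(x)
This is a 0/0 indeterminate form.

Apply L'Hôpital's rule: differentiate numerator and denominator separately.
  f(x) = x   ⇒   f'(x) = 1
  g(x) = x   ⇒   g'(x) = 1
  lim(x→0) f'(x)/g'(x) = lim(x→0) (1)/(1)
  = 1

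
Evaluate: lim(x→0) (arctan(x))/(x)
This is a 0/0 indeterminate form.

Apply L'Hôpital's rule: differentiate numerator and denominator separately.
  f(x) = atan(x)   ⇒   f'(x) = 1/(x^2 + 1)
  g(x) = x   ⇒   g'(x) = 1
  lim(x→0) f'(x)/g'(x) = lim(x→0) (1/(x^2 + 1))/(1)
  = 1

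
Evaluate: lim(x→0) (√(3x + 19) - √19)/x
This is a standard limit.

Factor or rationalize the expression:
  lim(x→0) (√(3x + 19) - √19)/x = 3·sqrt(19)/38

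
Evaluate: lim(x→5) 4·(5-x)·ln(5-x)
This is a 0·∞ indeterminate form.

Rewrite 0·∞ as a quotient (0/0 or ∞/∞ form), then apply L'Hôpital's rule:
  lim(x→5) 4·(5-x)·ln(5-x) = 0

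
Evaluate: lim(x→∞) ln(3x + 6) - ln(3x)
This is an ∞-∞ indeterminate form.

Combine fractions or rationalize to convert ∞-∞ to 0/0 form:
  lim(x→∞) ln(3x + 6) - ln(3x) = 0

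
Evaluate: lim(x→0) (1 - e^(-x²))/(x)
This is a 0/0 indeterminate form.

Apply L'Hôpital's rule: differentiate numerator and denominator separately.
  f(x) = 1 - e^(-x^2)   ⇒   f'(x) = 2·x·e^(-x^2)
  g(x) = x   ⇒   g'(x) = 1
  lim(x→0) f'(x)/g'(x) = lim(x→0) (2·x·e^(-x^2))/(1)
  = 0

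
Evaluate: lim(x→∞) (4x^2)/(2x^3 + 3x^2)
This is an ∞/∞ indeterminate form.

Apply L'Hôpital's rule: differentiate numerator and denominator separately.
  f(x) = 4·x^2   ⇒   f'(x) = 8·x
  g(x) = 2·x^3 + 3·x^2   ⇒   g'(x) = 6·x^2 + 6·x
  lim(x→∞) f'(x)/g'(x) = lim(x→∞) (8·x)/(6·x^2 + 6·x)
  = 0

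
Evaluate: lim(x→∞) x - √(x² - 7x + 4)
This is an ∞-∞ indeterminate form.

Combine fractions or rationalize to convert ∞-∞ to 0/0 form:
  lim(x→∞) x - √(x² - 7x + 4) = 7/2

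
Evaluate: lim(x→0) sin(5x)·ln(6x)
This is a 0·∞ indeterminate form.

Rewrite 0·∞ as a quotient (0/0 or ∞/∞ form), then apply L'Hôpital's rule:
  lim(x→0) sin(5x)·ln(6x) = 0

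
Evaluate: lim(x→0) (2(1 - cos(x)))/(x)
This is a 0/0 indeterminate form.

Apply L'Hôpital's rule: differentiate numerator and denominator separately.
  f(x) = 2 - 2·cos(x)   ⇒   f'(x) = 2·sin(x)
  g(x) = x   ⇒   g'(x) = 1
  lim(x→0) f'(x)/g'(x) = lim(x→0) (2·sin(x))/(1)
  = 0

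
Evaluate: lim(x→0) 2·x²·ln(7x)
This is a 0·∞ indeterminate form.

Rewrite 0·∞ as a quotient (0/0 or ∞/∞ form), then apply L'Hôpital's rule:
  lim(x→0) 2·x²·ln(7x) = 0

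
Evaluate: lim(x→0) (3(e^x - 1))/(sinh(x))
This is a 0/0 indeterminate form.

Apply L'Hôpital's rule: differentiate numerator and denominator separately.
  f(x) = 3·e^(x) - 3   ⇒   f'(x) = 3·e^(x)
  g(x) = sinh(x)   ⇒   g'(x) = cosh(x)
  lim(x→0) f'(x)/g'(x) = lim(x→0) (3·e^(x))/(cosh(x))
  = 3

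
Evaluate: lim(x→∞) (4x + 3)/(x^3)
This is an ∞/∞ indeterminate form.

Apply L'Hôpital's rule: differentiate numerator and denominator separately.
  f(x) = 4·x + 3   ⇒   f'(x) = 4
  g(x) = x^3   ⇒   g'(x) = 3·x^2
  lim(x→∞) f'(x)/g'(x) = lim(x→∞) (4)/(3·x^2)
  = 0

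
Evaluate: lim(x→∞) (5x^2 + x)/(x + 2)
This is an ∞/∞ indeterminate form.

Apply L'Hôpital's rule: differentiate numerator and denominator separately.
  f(x) = 5·x^2 + x   ⇒   f'(x) = 10·x + 1
  g(x) = x + 2   ⇒   g'(x) = 1
  lim(x→∞) f'(x)/g'(x) = lim(x→∞) (10·x + 1)/(1)
  = ∞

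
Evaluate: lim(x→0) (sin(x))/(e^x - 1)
This is a 0/0 indeterminate form.

Apply L'Hôpital's rule: differentiate numerator and denominator separately.
  f(x) = sin(x)   ⇒   f'(x) = cos(x)
  g(x) = e^(x) - 1   ⇒   g'(x) = e^(x)
  lim(x→0) f'(x)/g'(x) = lim(x→0) (cos(x))/(e^(x))
  = 1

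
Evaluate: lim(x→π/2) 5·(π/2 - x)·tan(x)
This is a 0·∞ indeterminate form.

Rewrite 0·∞ as a quotient (0/0 or ∞/∞ form), then apply L'Hôpital's rule:
  lim(x→π/2) 5·(π/2 - x)·tan(x) = 5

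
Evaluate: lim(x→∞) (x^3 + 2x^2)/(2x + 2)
This is an ∞/∞ indeterminate form.

Apply L'Hôpital's rule: differentiate numerator and denominator separately.
  f(x) = x^3 + 2·x^2   ⇒   f'(x) = 3·x^2 + 4·x
  g(x) = 2·x + 2   ⇒   g'(x) = 2
  lim(x→∞) f'(x)/g'(x) = lim(x→∞) (3·x^2 + 4·x)/(2)
  = ∞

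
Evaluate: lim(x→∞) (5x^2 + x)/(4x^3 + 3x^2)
This is an ∞/∞ indeterminate form.

Apply L'Hôpital's rule: differentiate numerator and denominator separately.
  f(x) = 5·x^2 + x   ⇒   f'(x) = 10·x + 1
  g(x) = 4·x^3 + 3·x^2   ⇒   g'(x) = 12·x^2 + 6·x
  lim(x→∞) f'(x)/g'(x) = lim(x→∞) (10·x + 1)/(12·x^2 + 6·x)
  = 0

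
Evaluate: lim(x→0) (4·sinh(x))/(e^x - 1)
This is a 0/0 indeterminate form.

Apply L'Hôpital's rule: differentiate numerator and denominator separately.
  f(x) = 4·sinh(x)   ⇒   f'(x) = 4·cosh(x)
  g(x) = e^(x) - 1   ⇒   g'(x) = e^(x)
  lim(x→0) f'(x)/g'(x) = lim(x→0) (4·cosh(x))/(e^(x))
  = 4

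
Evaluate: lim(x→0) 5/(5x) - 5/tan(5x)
This is an ∞-∞ indeterminate form.

Combine fractions or rationalize to convert ∞-∞ to 0/0 form:
  lim(x→0) 5/(5x) - 5/tan(5x) = 0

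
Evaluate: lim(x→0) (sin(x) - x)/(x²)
This is a 0/0 indeterminate form.

Apply L'Hôpital's rule: differentiate numerator and denominator separately.
  f(x) = -x + sin(x)   ⇒   f'(x) = cos(x) - 1
  g(x) = x^2   ⇒   g'(x) = 2·x
  lim(x→0) f'(x)/g'(x) = lim(x→0) (cos(x) - 1)/(2·x)
  = 0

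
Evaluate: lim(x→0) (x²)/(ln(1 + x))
This is a 0/0 indeterminate form.

Apply L'Hôpital's rule: differentiate numerator and denominator separately.
  f(x) = x^2   ⇒   f'(x) = 2·x
  g(x) = ln(x + 1)   ⇒   g'(x) = 1/(x + 1)
  lim(x→0) f'(x)/g'(x) = lim(x→0) (2·x)/(1/(x + 1))
  = 0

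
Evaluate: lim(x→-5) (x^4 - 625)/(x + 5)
This is a standard limit.

Factor or rationalize the expression:
  lim(x→-5) (x^4 - 625)/(x + 5) = -500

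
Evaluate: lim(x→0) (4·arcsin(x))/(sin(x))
This is a 0/0 indeterminate form.

Apply L'Hôpital's rule: differentiate numerator and denominator separately.
  f(x) = 4·asin(x)   ⇒   f'(x) = 4/sqrt(1 - x^2)
  g(x) = sin(x)   ⇒   g'(x) = cos(x)
  lim(x→0) f'(x)/g'(x) = lim(x→0) (4/sqrt(1 - x^2))/(cos(x))
  = 4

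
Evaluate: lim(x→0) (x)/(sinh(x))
This is a 0/0 indeterminate form.

Apply L'Hôpital's rule: differentiate numerator and denominator separately.
  f(x) = x   ⇒   f'(x) = 1
  g(x) = sinh(x)   ⇒   g'(x) = cosh(x)
  lim(x→0) f'(x)/g'(x) = lim(x→0) (1)/(cosh(x))
  = 1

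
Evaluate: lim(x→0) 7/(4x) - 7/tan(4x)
This is an ∞-∞ indeterminate form.

Combine fractions or rationalize to convert ∞-∞ to 0/0 form:
  lim(x→0) 7/(4x) - 7/tan(4x) = 0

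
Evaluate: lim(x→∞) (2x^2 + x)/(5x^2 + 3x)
This is an ∞/∞ indeterminate form.

Apply L'Hôpital's rule: differentiate numerator and denominator separately.
  f(x) = 2·x^2 + x   ⇒   f'(x) = 4·x + 1
  g(x) = 5·x^2 + 3·x   ⇒   g'(x) = 10·x + 3
  lim(x→∞) f'(x)/g'(x) = lim(x→∞) (4·x + 1)/(10·x + 3)
  = 2/5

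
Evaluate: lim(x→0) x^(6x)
This is an exponential indeterminate form.

For exponential indeterminate forms, take the natural log:
  Let L = lim(x→0) x^(6x)
  Then ln(L) = lim(x→0) [exponent × ln(base)]
  Evaluate using L'Hôpital or standard limits, then exponentiate.
  L = 1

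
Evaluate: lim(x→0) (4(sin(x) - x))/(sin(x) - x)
This is a 0/0 indeterminate form.

Apply L'Hôpital's rule: differentiate numerator and denominator separately.
  f(x) = -4·x + 4·sin(x)   ⇒   f'(x) = 4·cos(x) - 4
  g(x) = -x + sin(x)   ⇒   g'(x) = cos(x) - 1
  lim(x→0) f'(x)/g'(x) = lim(x→0) (4·cos(x) - 4)/(cos(x) - 1)
  = 4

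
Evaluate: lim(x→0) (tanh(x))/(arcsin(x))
This is a 0/0 indeterminate form.

Apply L'Hôpital's rule: differentiate numerator and denominator separately.
  f(x) = tanh(x)   ⇒   f'(x) = 1 - tanh(x)^2
  g(x) = asin(x)   ⇒   g'(x) = 1/sqrt(1 - x^2)
  lim(x→0) f'(x)/g'(x) = lim(x→0) (1 - tanh(x)^2)/(1/sqrt(1 - x^2))
  = 1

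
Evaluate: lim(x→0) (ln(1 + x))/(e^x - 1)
This is a 0/0 indeterminate form.

Apply L'Hôpital's rule: differentiate numerator and denominator separately.
  f(x) = ln(x + 1)   ⇒   f'(x) = 1/(x + 1)
  g(x) = e^(x) - 1   ⇒   g'(x) = e^(x)
  lim(x→0) f'(x)/g'(x) = lim(x→0) (1/(x + 1))/(e^(x))
  = 1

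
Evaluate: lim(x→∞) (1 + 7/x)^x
This is an exponential indeterminate form.

For exponential indeterminate forms, take the natural log:
  Let L = lim(x→∞) (1 + 7/x)^x
  Then ln(L) = lim(x→∞) [exponent × ln(base)]
  Evaluate using L'Hôpital or standard limits, then exponentiate.
  L = e^(7)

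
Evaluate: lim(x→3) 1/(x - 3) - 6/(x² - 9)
This is an ∞-∞ indeterminate form.

Combine fractions or rationalize to convert ∞-∞ to 0/0 form:
  lim(x→3) 1/(x - 3) - 6/(x² - 9) = 1/6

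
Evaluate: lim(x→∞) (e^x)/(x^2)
This is an ∞/∞ indeterminate form.

Apply L'Hôpital's rule: differentiate numerator and denominator separately.
  f(x) = e^(x)   ⇒   f'(x) = e^(x)
  g(x) = x^2   ⇒   g'(x) = 2·x
  lim(x→∞) f'(x)/g'(x) = lim(x→∞) (e^(x))/(2·x)
  = ∞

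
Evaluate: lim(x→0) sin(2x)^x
This is an exponential indeterminate form.

For exponential indeterminate forms, take the natural log:
  Let L = lim(x→0) sin(2x)^x
  Then ln(L) = lim(x→0) [exponent × ln(base)]
  Evaluate using L'Hôpital or standard limits, then exponentiate.
  L = 1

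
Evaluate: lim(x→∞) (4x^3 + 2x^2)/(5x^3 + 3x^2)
This is an ∞/∞ indeterminate form.

Apply L'Hôpital's rule: differentiate numerator and denominator separately.
  f(x) = 4·x^3 + 2·x^2   ⇒   f'(x) = 12·x^2 + 4·x
  g(x) = 5·x^3 + 3·x^2   ⇒   g'(x) = 15·x^2 + 6·x
  lim(x→∞) f'(x)/g'(x) = lim(x→∞) (12·x^2 + 4·x)/(15·x^2 + 6·x)
  = 4/5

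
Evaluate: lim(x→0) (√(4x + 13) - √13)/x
This is a standard limit.

Factor or rationalize the expression:
  lim(x→0) (√(4x + 13) - √13)/x = 2·sqrt(13)/13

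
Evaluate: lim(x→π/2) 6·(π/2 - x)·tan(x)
This is a 0·∞ indeterminate form.

Rewrite 0·∞ as a quotient (0/0 or ∞/∞ form), then apply L'Hôpital's rule:
  lim(x→π/2) 6·(π/2 - x)·tan(x) = 6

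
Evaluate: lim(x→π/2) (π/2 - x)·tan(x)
This is a 0·∞ indeterminate form.

Rewrite 0·∞ as a quotient (0/0 or ∞/∞ form), then apply L'Hôpital's rule:
  lim(x→π/2) (π/2 - x)·tan(x) = 1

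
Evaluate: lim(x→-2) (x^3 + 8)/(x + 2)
This is a standard limit.

Factor or rationalize the expression:
  lim(x→-2) (x^3 + 8)/(x + 2) = 12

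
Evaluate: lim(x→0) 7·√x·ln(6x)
This is a 0·∞ indeterminate form.

Rewrite 0·∞ as a quotient (0/0 or ∞/∞ form), then apply L'Hôpital's rule:
  lim(x→0) 7·√x·ln(6x) = 0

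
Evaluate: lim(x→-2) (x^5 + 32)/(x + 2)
This is a standard limit.

Factor or rationalize the expression:
  lim(x→-2) (x^5 + 32)/(x + 2) = 80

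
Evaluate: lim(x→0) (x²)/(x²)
This is a 0/0 indeterminate form.

Apply L'Hôpital's rule: differentiate numerator and denominator separately.
  f(x) = x^2   ⇒   f'(x) = 2·x
  g(x) = x^2   ⇒   g'(x) = 2·x
  lim(x→0) f'(x)/g'(x) = lim(x→0) (2·x)/(2·x)
  = 1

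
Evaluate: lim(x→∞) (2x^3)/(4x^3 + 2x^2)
This is an ∞/∞ indeterminate form.

Apply L'Hôpital's rule: differentiate numerator and denominator separately.
  f(x) = 2·x^3   ⇒   f'(x) = 6·x^2
  g(x) = 4·x^3 + 2·x^2   ⇒   g'(x) = 12·x^2 + 4·x
  lim(x→∞) f'(x)/g'(x) = lim(x→∞) (6·x^2)/(12·x^2 + 4·x)
  = 1/2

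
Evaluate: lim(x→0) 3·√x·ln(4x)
This is a 0·∞ indeterminate form.

Rewrite 0·∞ as a quotient (0/0 or ∞/∞ form), then apply L'Hôpital's rule:
  lim(x→0) 3·√x·ln(4x) = 0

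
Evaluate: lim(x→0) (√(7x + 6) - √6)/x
This is a standard limit.

Factor or rationalize the expression:
  lim(x→0) (√(7x + 6) - √6)/x = 7·sqrt(6)/12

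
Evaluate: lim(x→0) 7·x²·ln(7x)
This is a 0·∞ indeterminate form.

Rewrite 0·∞ as a quotient (0/0 or ∞/∞ form), then apply L'Hôpital's rule:
  lim(x→0) 7·x²·ln(7x) = 0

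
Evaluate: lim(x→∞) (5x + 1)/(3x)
This is an ∞/∞ indeterminate form.

Apply L'Hôpital's rule: differentiate numerator and denominator separately.
  f(x) = 5·x + 1   ⇒   f'(x) = 5
  g(x) = 3·x   ⇒   g'(x) = 3
  lim(x→∞) f'(x)/g'(x) = lim(x→∞) (5)/(3)
  = 5/3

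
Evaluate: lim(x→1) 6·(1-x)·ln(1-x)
This is a 0·∞ indeterminate form.

Rewrite 0·∞ as a quotient (0/0 or ∞/∞ form), then apply L'Hôpital's rule:
  lim(x→1) 6·(1-x)·ln(1-x) = 0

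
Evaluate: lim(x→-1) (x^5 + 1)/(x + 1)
This is a standard limit.

Factor or rationalize the expression:
  lim(x→-1) (x^5 + 1)/(x + 1) = 5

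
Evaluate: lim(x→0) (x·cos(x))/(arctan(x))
This is a 0/0 indeterminate form.

Apply L'Hôpital's rule: differentiate numerator and denominator separately.
  f(x) = x·cos(x)   ⇒   f'(x) = -x·sin(x) + cos(x)
  g(x) = atan(x)   ⇒   g'(x) = 1/(x^2 + 1)
  lim(x→0) f'(x)/g'(x) = lim(x→0) (-x·sin(x) + cos(x))/(1/(x^2 + 1))
  = 1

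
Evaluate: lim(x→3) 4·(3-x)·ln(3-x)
This is a 0·∞ indeterminate form.

Rewrite 0·∞ as a quotient (0/0 or ∞/∞ form), then apply L'Hôpital's rule:
  lim(x→3) 4·(3-x)·ln(3-x) = 0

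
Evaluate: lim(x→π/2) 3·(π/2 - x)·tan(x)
This is a 0·∞ indeterminate form.

Rewrite 0·∞ as a quotient (0/0 or ∞/∞ form), then apply L'Hôpital's rule:
  lim(x→π/2) 3·(π/2 - x)·tan(x) = 3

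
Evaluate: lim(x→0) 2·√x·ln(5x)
This is a 0·∞ indeterminate form.

Rewrite 0·∞ as a quotient (0/0 or ∞/∞ form), then apply L'Hôpital's rule:
  lim(x→0) 2·√x·ln(5x) = 0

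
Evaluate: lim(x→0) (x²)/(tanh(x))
This is a 0/0 indeterminate form.

Apply L'Hôpital's rule: differentiate numerator and denominator separately.
  f(x) = x^2   ⇒   f'(x) = 2·x
  g(x) = tanh(x)   ⇒   g'(x) = 1 - tanh(x)^2
  lim(x→0) f'(x)/g'(x) = lim(x→0) (2·x)/(1 - tanh(x)^2)
  = 0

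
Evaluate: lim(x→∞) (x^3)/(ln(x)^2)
This is an ∞/∞ indeterminate form.

Apply L'Hôpital's rule: differentiate numerator and denominator separately.
  f(x) = x^3   ⇒   f'(x) = 3·x^2
  g(x) = ln(x)^2   ⇒   g'(x) = 2·ln(x)/x
  lim(x→∞) f'(x)/g'(x) = lim(x→∞) (3·x^2)/(2·ln(x)/x)
  = ∞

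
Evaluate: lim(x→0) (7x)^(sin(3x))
This is an exponential indeterminate form.

For exponential indeterminate forms, take the natural log:
  Let L = lim(x→0) (7x)^(sin(3x))
  Then ln(L) = lim(x→0) [exponent × ln(base)]
  Evaluate using L'Hôpital or standard limits, then exponentiate.
  L = 1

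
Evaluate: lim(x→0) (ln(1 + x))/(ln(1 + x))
This is a 0/0 indeterminate form.

Apply L'Hôpital's rule: differentiate numerator and denominator separately.
  f(x) = ln(x + 1)   ⇒   f'(x) = 1/(x + 1)
  g(x) = ln(x + 1)   ⇒   g'(x) = 1/(x + 1)
  lim(x→0) f'(x)/g'(x) = lim(x→0) (1/(x + 1))/(1/(x + 1))
  = 1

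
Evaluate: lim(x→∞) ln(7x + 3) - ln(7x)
This is an ∞-∞ indeterminate form.

Combine fractions or rationalize to convert ∞-∞ to 0/0 form:
  lim(x→∞) ln(7x + 3) - ln(7x) = 0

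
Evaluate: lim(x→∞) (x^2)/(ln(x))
This is an ∞/∞ indeterminate form.

Apply L'Hôpital's rule: differentiate numerator and denominator separately.
  f(x) = x^2   ⇒   f'(x) = 2·x
  g(x) = ln(x)   ⇒   g'(x) = 1/x
  lim(x→∞) f'(x)/g'(x) = lim(x→∞) (2·x)/(1/x)
  = ∞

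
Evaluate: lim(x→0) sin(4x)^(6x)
This is an exponential indeterminate form.

For exponential indeterminate forms, take the natural log:
  Let L = lim(x→0) sin(4x)^(6x)
  Then ln(L) = lim(x→0) [exponent × ln(base)]
  Evaluate using L'Hôpital or standard limits, then exponentiate.
  L = 1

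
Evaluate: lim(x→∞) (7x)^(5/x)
This is an exponential indeterminate form.

For exponential indeterminate forms, take the natural log:
  Let L = lim(x→∞) (7x)^(5/x)
  Then ln(L) = lim(x→∞) [exponent × ln(base)]
  Evaluate using L'Hôpital or standard limits, then exponentiate.
  L = 1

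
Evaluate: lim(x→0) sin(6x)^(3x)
This is an exponential indeterminate form.

For exponential indeterminate forms, take the natural log:
  Let L = lim(x→0) sin(6x)^(3x)
  Then ln(L) = lim(x→0) [exponent × ln(base)]
  Evaluate using L'Hôpital or standard limits, then exponentiate.
  L = 1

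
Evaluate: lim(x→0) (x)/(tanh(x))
This is a 0/0 indeterminate form.

Apply L'Hôpital's rule: differentiate numerator and denominator separately.
  f(x) = x   ⇒   f'(x) = 1
  g(x) = tanh(x)   ⇒   g'(x) = 1 - tanh(x)^2
  lim(x→0) f'(x)/g'(x) = lim(x→0) (1)/(1 - tanh(x)^2)
  = 1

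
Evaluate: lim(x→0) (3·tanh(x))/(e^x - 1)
This is a 0/0 indeterminate form.

Apply L'Hôpital's rule: differentiate numerator and denominator separately.
  f(x) = 3·tanh(x)   ⇒   f'(x) = 3 - 3·tanh(x)^2
  g(x) = e^(x) - 1   ⇒   g'(x) = e^(x)
  lim(x→0) f'(x)/g'(x) = lim(x→0) (3 - 3·tanh(x)^2)/(e^(x))
  = 3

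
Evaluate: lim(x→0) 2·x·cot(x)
This is a 0·∞ indeterminate form.

Rewrite 0·∞ as a quotient (0/0 or ∞/∞ form), then apply L'Hôpital's rule:
  lim(x→0) 2·x·cot(x) = 2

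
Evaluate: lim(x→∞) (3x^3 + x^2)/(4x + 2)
This is an ∞/∞ indeterminate form.

Apply L'Hôpital's rule: differentiate numerator and denominator separately.
  f(x) = 3·x^3 + x^2   ⇒   f'(x) = 9·x^2 + 2·x
  g(x) = 4·x + 2   ⇒   g'(x) = 4
  lim(x→∞) f'(x)/g'(x) = lim(x→∞) (9·x^2 + 2·x)/(4)
  = ∞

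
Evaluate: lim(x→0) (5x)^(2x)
This is an exponential indeterminate form.

For exponential indeterminate forms, take the natural log:
  Let L = lim(x→0) (5x)^(2x)
  Then ln(L) = lim(x→0) [exponent × ln(base)]
  Evaluate using L'Hôpital or standard limits, then exponentiate.
  L = 1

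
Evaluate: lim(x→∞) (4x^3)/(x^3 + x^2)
This is an ∞/∞ indeterminate form.

Apply L'Hôpital's rule: differentiate numerator and denominator separately.
  f(x) = 4·x^3   ⇒   f'(x) = 12·x^2
  g(x) = x^3 + x^2   ⇒   g'(x) = 3·x^2 + 2·x
  lim(x→∞) f'(x)/g'(x) = lim(x→∞) (12·x^2)/(3·x^2 + 2·x)
  = 4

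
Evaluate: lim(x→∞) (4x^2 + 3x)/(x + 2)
This is an ∞/∞ indeterminate form.

Apply L'Hôpital's rule: differentiate numerator and denominator separately.
  f(x) = 4·x^2 + 3·x   ⇒   f'(x) = 8·x + 3
  g(x) = x + 2   ⇒   g'(x) = 1
  lim(x→∞) f'(x)/g'(x) = lim(x→∞) (8·x + 3)/(1)
  = ∞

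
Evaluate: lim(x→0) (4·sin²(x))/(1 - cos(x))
This is a 0/0 indeterminate form.

Apply L'Hôpital's rule: differentiate numerator and denominator separately.
  f(x) = 4·sin(x)^2   ⇒   f'(x) = 8·sin(x)·cos(x)
  g(x) = 1 - cos(x)   ⇒   g'(x) = sin(x)
  lim(x→0) f'(x)/g'(x) = lim(x→0) (8·sin(x)·cos(x))/(sin(x))
  = 8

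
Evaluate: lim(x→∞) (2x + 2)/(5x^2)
This is an ∞/∞ indeterminate form.

Apply L'Hôpital's rule: differentiate numerator and denominator separately.
  f(x) = 2·x + 2   ⇒   f'(x) = 2
  g(x) = 5·x^2   ⇒   g'(x) = 10·x
  lim(x→∞) f'(x)/g'(x) = lim(x→∞) (2)/(10·x)
  = 0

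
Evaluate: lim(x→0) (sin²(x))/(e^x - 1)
This is a 0/0 indeterminate form.

Apply L'Hôpital's rule: differentiate numerator and denominator separately.
  f(x) = sin(x)^2   ⇒   f'(x) = 2·sin(x)·cos(x)
  g(x) = e^(x) - 1   ⇒   g'(x) = e^(x)
  lim(x→0) f'(x)/g'(x) = lim(x→0) (2·sin(x)·cos(x))/(e^(x))
  = 0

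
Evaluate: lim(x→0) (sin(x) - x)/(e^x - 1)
This is a 0/0 indeterminate form.

Apply L'Hôpital's rule: differentiate numerator and denominator separately.
  f(x) = -x + sin(x)   ⇒   f'(x) = cos(x) - 1
  g(x) = e^(x) - 1   ⇒   g'(x) = e^(x)
  lim(x→0) f'(x)/g'(x) = lim(x→0) (cos(x) - 1)/(e^(x))
  = 0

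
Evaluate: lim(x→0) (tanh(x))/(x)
This is a 0/0 indeterminate form.

Apply L'Hôpital's rule: differentiate numerator and denominator separately.
  f(x) = tanh(x)   ⇒   f'(x) = 1 - tanh(x)^2
  g(x) = x   ⇒   g'(x) = 1
  lim(x→0) f'(x)/g'(x) = lim(x→0) (1 - tanh(x)^2)/(1)
  = 1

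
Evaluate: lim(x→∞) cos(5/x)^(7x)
This is an exponential indeterminate form.

For exponential indeterminate forms, take the natural log:
  Let L = lim(x→∞) cos(5/x)^(7x)
  Then ln(L) = lim(x→∞) [exponent × ln(base)]
  Evaluate using L'Hôpital or standard limits, then exponentiate.
  L = 1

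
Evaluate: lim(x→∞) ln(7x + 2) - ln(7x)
This is an ∞-∞ indeterminate form.

Combine fractions or rationalize to convert ∞-∞ to 0/0 form:
  lim(x→∞) ln(7x + 2) - ln(7x) = 0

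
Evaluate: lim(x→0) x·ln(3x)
This is a 0·∞ indeterminate form.

Rewrite 0·∞ as a quotient (0/0 or ∞/∞ form), then apply L'Hôpital's rule:
  lim(x→0) x·ln(3x) = 0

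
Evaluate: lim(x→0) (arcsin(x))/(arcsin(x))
This is a 0/0 indeterminate form.

Apply L'Hôpital's rule: differentiate numerator and denominator separately.
  f(x) = asin(x)   ⇒   f'(x) = 1/sqrt(1 - x^2)
  g(x) = asin(x)   ⇒   g'(x) = 1/sqrt(1 - x^2)
  lim(x→0) f'(x)/g'(x) = lim(x→0) (1/sqrt(1 - x^2))/(1/sqrt(1 - x^2))
  = 1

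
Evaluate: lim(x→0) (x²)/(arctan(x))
This is a 0/0 indeterminate form.

Apply L'Hôpital's rule: differentiate numerator and denominator separately.
  f(x) = x^2   ⇒   f'(x) = 2·x
  g(x) = atan(x)   ⇒   g'(x) = 1/(x^2 + 1)
  lim(x→0) f'(x)/g'(x) = lim(x→0) (2·x)/(1/(x^2 + 1))
  = 0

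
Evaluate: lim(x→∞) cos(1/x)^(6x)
This is an exponential indeterminate form.

For exponential indeterminate forms, take the natural log:
  Let L = lim(x→∞) cos(1/x)^(6x)
  Then ln(L) = lim(x→∞) [exponent × ln(base)]
  Evaluate using L'Hôpital or standard limits, then exponentiate.
  L = 1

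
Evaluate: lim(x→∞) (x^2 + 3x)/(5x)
This is an ∞/∞ indeterminate form.

Apply L'Hôpital's rule: differentiate numerator and denominator separately.
  f(x) = x^2 + 3·x   ⇒   f'(x) = 2·x + 3
  g(x) = 5·x   ⇒   g'(x) = 5
  lim(x→∞) f'(x)/g'(x) = lim(x→∞) (2·x + 3)/(5)
  = ∞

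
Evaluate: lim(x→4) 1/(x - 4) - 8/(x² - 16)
This is an ∞-∞ indeterminate form.

Combine fractions or rationalize to convert ∞-∞ to 0/0 form:
  lim(x→4) 1/(x - 4) - 8/(x² - 16) = 1/8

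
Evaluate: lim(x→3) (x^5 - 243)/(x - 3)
This is a standard limit.

Factor or rationalize the expression:
  lim(x→3) (x^5 - 243)/(x - 3) = 405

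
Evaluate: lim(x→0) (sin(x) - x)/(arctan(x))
This is a 0/0 indeterminate form.

Apply L'Hôpital's rule: differentiate numerator and denominator separately.
  f(x) = -x + sin(x)   ⇒   f'(x) = cos(x) - 1
  g(x) = atan(x)   ⇒   g'(x) = 1/(x^2 + 1)
  lim(x→0) f'(x)/g'(x) = lim(x→0) (cos(x) - 1)/(1/(x^2 + 1))
  = 0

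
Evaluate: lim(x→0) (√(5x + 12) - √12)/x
This is a standard limit.

Factor or rationalize the expression:
  lim(x→0) (√(5x + 12) - √12)/x = 5·sqrt(3)/12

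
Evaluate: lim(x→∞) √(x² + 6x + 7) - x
This is an ∞-∞ indeterminate form.

Combine fractions or rationalize to convert ∞-∞ to 0/0 form:
  lim(x→∞) √(x² + 6x + 7) - x = 3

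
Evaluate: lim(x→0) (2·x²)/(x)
This is a 0/0 indeterminate form.

Apply L'Hôpital's rule: differentiate numerator and denominator separately.
  f(x) = 2·x^2   ⇒   f'(x) = 4·x
  g(x) = x   ⇒   g'(x) = 1
  lim(x→0) f'(x)/g'(x) = lim(x→0) (4·x)/(1)
  = 0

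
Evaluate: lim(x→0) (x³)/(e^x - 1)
This is a 0/0 indeterminate form.

Apply L'Hôpital's rule: differentiate numerator and denominator separately.
  f(x) = x^3   ⇒   f'(x) = 3·x^2
  g(x) = e^(x) - 1   ⇒   g'(x) = e^(x)
  lim(x→0) f'(x)/g'(x) = lim(x→0) (3·x^2)/(e^(x))
  = 0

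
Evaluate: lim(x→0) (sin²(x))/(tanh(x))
This is a 0/0 indeterminate form.

Apply L'Hôpital's rule: differentiate numerator and denominator separately.
  f(x) = sin(x)^2   ⇒   f'(x) = 2·sin(x)·cos(x)
  g(x) = tanh(x)   ⇒   g'(x) = 1 - tanh(x)^2
  lim(x→0) f'(x)/g'(x) = lim(x→0) (2·sin(x)·cos(x))/(1 - tanh(x)^2)
  = 0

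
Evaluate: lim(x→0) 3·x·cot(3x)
This is a 0·∞ indeterminate form.

Rewrite 0·∞ as a quotient (0/0 or ∞/∞ form), then apply L'Hôpital's rule:
  lim(x→0) 3·x·cot(3x) = 1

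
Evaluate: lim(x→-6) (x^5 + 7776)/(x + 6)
This is a standard limit.

Factor or rationalize the expression:
  lim(x→-6) (x^5 + 7776)/(x + 6) = 6480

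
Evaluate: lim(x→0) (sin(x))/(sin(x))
This is a 0/0 indeterminate form.

Apply L'Hôpital's rule: differentiate numerator and denominator separately.
  f(x) = sin(x)   ⇒   f'(x) = cos(x)
  g(x) = sin(x)   ⇒   g'(x) = cos(x)
  lim(x→0) f'(x)/g'(x) = lim(x→0) (cos(x))/(cos(x))
  = 1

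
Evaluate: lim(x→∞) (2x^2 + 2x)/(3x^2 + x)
This is an ∞/∞ indeterminate form.

Apply L'Hôpital's rule: differentiate numerator and denominator separately.
  f(x) = 2·x^2 + 2·x   ⇒   f'(x) = 4·x + 2
  g(x) = 3·x^2 + x   ⇒   g'(x) = 6·x + 1
  lim(x→∞) f'(x)/g'(x) = lim(x→∞) (4·x + 2)/(6·x + 1)
  = 2/3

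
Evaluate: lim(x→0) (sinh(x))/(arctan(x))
This is a 0/0 indeterminate form.

Apply L'Hôpital's rule: differentiate numerator and denominator separately.
  f(x) = sinh(x)   ⇒   f'(x) = cosh(x)
  g(x) = atan(x)   ⇒   g'(x) = 1/(x^2 + 1)
  lim(x→0) f'(x)/g'(x) = lim(x→0) (cosh(x))/(1/(x^2 + 1))
  = 1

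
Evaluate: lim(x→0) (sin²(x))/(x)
This is a 0/0 indeterminate form.

Apply L'Hôpital's rule: differentiate numerator and denominator separately.
  f(x) = sin(x)^2   ⇒   f'(x) = 2·sin(x)·cos(x)
  g(x) = x   ⇒   g'(x) = 1
  lim(x→0) f'(x)/g'(x) = lim(x→0) (2·sin(x)·cos(x))/(1)
  = 0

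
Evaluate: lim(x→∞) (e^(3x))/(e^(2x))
This is an ∞/∞ indeterminate form.

Apply L'Hôpital's rule: differentiate numerator and denominator separately.
  f(x) = e^(3·x)   ⇒   f'(x) = 3·e^(3·x)
  g(x) = e^(2·x)   ⇒   g'(x) = 2·e^(2·x)
  lim(x→∞) f'(x)/g'(x) = lim(x→∞) (3·e^(3·x))/(2·e^(2·x))
  = ∞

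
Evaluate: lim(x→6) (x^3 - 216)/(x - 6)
This is a standard limit.

Factor or rationalize the expression:
  lim(x→6) (x^3 - 216)/(x - 6) = 108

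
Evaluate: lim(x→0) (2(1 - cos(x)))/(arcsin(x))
This is a 0/0 indeterminate form.

Apply L'Hôpital's rule: differentiate numerator and denominator separately.
  f(x) = 2 - 2·cos(x)   ⇒   f'(x) = 2·sin(x)
  g(x) = asin(x)   ⇒   g'(x) = 1/sqrt(1 - x^2)
  lim(x→0) f'(x)/g'(x) = lim(x→0) (2·sin(x))/(1/sqrt(1 - x^2))
  = 0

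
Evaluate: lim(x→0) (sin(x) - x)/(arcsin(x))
This is a 0/0 indeterminate form.

Apply L'Hôpital's rule: differentiate numerator and denominator separately.
  f(x) = -x + sin(x)   ⇒   f'(x) = cos(x) - 1
  g(x) = asin(x)   ⇒   g'(x) = 1/sqrt(1 - x^2)
  lim(x→0) f'(x)/g'(x) = lim(x→0) (cos(x) - 1)/(1/sqrt(1 - x^2))
  = 0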